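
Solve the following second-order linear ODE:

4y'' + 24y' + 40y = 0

Characteristic equation: 4r² + 24r + 40 = 0
Divide by 4: r² + 6r + 10 = 0
Roots: r = -3 ± i (complex conjugates)
General solution: y = e^(-3x)(C₁cos(x) + C₂sin(x))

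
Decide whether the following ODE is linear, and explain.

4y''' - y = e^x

Linear (y and its derivatives appear to the first power only, no products of y terms)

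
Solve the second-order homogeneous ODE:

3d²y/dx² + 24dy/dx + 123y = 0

Characteristic equation: 3r² + 24r + 123 = 0
Divide by 3: r² + 8r + 41 = 0
Roots: r = -4 ± 5i (complex conjugates)
General solution: y = e^(-4x)(C₁cos(5x) + C₂sin(5x))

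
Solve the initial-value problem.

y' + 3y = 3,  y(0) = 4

General solution: y = 1 + Ce^(-3x)
Applying y(0) = 4: C = 4 - 1 = 3
Particular solution: y = 1 + 3e^(-3x)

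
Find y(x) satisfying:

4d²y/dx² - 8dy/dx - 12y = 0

Characteristic equation: 4r² - 8r - 12 = 0
Divide by 4: r² - 2r - 3 = 0
Roots: r = 3, -1 (distinct real)
General solution: y = C₁e^(3x) + C₂e^(-x)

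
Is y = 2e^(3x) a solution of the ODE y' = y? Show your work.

Verification:
y = 2e^(3x)
y' = 6e^(3x)
But y = 2e^(3x)
y' ≠ y — the derivative does not match

No, it is not a solution.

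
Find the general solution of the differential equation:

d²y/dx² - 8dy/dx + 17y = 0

Characteristic equation: r² - 8r + 17 = 0
Roots: r = 4 ± i (complex conjugates)
General solution: y = e^(4x)(C₁cos(x) + C₂sin(x))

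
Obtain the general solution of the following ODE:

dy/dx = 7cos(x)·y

Separating variables and integrating:
ln|y| = 7sin(x) + C

General solution: y = Ce^(7sin(x))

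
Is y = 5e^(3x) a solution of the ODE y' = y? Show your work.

Verification:
y = 5e^(3x)
y' = 15e^(3x)
But y = 5e^(3x)
y' ≠ y — the derivative does not match

No, it is not a solution.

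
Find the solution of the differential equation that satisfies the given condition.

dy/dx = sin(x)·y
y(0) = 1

General solution: y = Ce^(-cos(x))
Applying IC y(0) = 1:
Particular solution: y = e^(1-cos(x))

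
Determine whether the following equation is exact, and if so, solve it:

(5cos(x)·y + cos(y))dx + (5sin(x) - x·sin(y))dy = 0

Verify exactness: ∂M/∂y = ∂N/∂x ✓
Find F(x,y) such that ∂F/∂x = M, ∂F/∂y = N
Solution: 5sin(x)·y + x·cos(y) = C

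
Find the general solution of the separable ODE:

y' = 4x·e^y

Separating variables and integrating:
-e^(-y) = 2x² + C

General solution: y = -ln(C - 2x²)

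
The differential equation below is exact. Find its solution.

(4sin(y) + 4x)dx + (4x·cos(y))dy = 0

Verify exactness: ∂M/∂y = ∂N/∂x ✓
Find F(x,y) such that ∂F/∂x = M, ∂F/∂y = N
Solution: 4x·sin(y) + 2x² = C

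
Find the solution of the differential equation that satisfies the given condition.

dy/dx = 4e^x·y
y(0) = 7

General solution: y = Ce^(4e^x)
Applying IC y(0) = 7:
Particular solution: y = 7e^(4(e^x - 1))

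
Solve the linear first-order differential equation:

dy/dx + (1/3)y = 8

Using integrating factor method:

General solution: y = 24 + Ce^(-x/3)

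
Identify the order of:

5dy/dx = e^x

The order is 1 (highest derivative is of order 1).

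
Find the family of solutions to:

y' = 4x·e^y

Separating variables and integrating:
-e^(-y) = 2x² + C

General solution: y = -ln(C - 2x²)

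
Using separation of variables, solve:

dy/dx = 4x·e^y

Separating variables and integrating:
-e^(-y) = 2x² + C

General solution: y = -ln(C - 2x²)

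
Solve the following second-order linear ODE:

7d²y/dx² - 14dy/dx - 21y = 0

Characteristic equation: 7r² - 14r - 21 = 0
Divide by 7: r² - 2r - 3 = 0
Roots: r = 3, -1 (distinct real)
General solution: y = C₁e^(3x) + C₂e^(-x)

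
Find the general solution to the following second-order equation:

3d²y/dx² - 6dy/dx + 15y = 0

Characteristic equation: 3r² - 6r + 15 = 0
Divide by 3: r² - 2r + 5 = 0
Roots: r = 1 ± 2i (complex conjugates)
General solution: y = e^x(C₁cos(2x) + C₂sin(2x))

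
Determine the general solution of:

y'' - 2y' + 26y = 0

Characteristic equation: r² - 2r + 26 = 0
Roots: r = 1 ± 5i (complex conjugates)
General solution: y = e^x(C₁cos(5x) + C₂sin(5x))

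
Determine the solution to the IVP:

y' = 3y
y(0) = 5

General solution: y = Ce^(3x)
Applying IC y(0) = 5:
Particular solution: y = 5e^(3x)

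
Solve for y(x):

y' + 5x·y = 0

Using integrating factor method:

General solution: y = Ce^(-5x^2/2)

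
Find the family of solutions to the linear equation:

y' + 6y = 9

Using integrating factor method:

General solution: y = 3/2 + Ce^(-6x)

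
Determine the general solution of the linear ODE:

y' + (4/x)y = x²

Using integrating factor method:

General solution: y = (1/7)x^3 + Cx^(-4)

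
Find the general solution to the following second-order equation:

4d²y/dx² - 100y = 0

Characteristic equation: 4r² - 100 = 0
Divide by 4: r² - 25 = 0
Roots: r = 5, -5 (distinct real)
General solution: y = C₁e^(5x) + C₂e^(-5x)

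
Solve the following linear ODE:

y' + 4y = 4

Using integrating factor method:

General solution: y = 1 + Ce^(-4x)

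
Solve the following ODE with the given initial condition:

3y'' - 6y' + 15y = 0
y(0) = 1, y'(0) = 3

General solution: y = e^x(C₁cos(2x) + C₂sin(2x))
Complex roots r = 1 ± 2i
Applying ICs: C₁ = 1, C₂ = 1
Particular solution: y = e^x(cos(2x) + sin(2x))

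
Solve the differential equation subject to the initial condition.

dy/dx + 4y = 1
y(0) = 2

General solution: y = 1/4 + Ce^(-4x)
Applying y(0) = 2: C = 2 - 1/4 = 7/4
Particular solution: y = 1/4 + (7/4)e^(-4x)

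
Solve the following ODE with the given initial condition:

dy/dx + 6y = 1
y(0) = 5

General solution: y = 1/6 + Ce^(-6x)
Applying y(0) = 5: C = 5 - 1/6 = 29/6
Particular solution: y = 1/6 + (29/6)e^(-6x)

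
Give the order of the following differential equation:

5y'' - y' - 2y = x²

The order is 2 (highest derivative is of order 2).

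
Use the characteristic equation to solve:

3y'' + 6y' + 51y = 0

Characteristic equation: 3r² + 6r + 51 = 0
Divide by 3: r² + 2r + 17 = 0
Roots: r = -1 ± 4i (complex conjugates)
General solution: y = e^(-x)(C₁cos(4x) + C₂sin(4x))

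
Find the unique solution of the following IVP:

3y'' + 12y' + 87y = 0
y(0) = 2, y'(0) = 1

General solution: y = e^(-2x)(C₁cos(5x) + C₂sin(5x))
Complex roots r = -2 ± 5i
Applying ICs: C₁ = 2, C₂ = 1
Particular solution: y = e^(-2x)(2cos(5x) + sin(5x))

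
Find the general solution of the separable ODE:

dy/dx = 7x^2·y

Separating variables and integrating:
ln|y| = 7x^3/3 + C

General solution: y = Ce^(7x^3/3)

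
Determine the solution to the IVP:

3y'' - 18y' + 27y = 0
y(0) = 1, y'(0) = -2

General solution: y = (C₁ + C₂x)e^(3x)
Repeated root r = 3
Applying ICs: C₁ = 1, C₂ = -5
Particular solution: y = (1 - 5x)e^(3x)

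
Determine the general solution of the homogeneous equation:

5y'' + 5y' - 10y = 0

Characteristic equation: 5r² + 5r - 10 = 0
Divide by 5: r² + r - 2 = 0
Roots: r = 1, -2 (distinct real)
General solution: y = C₁e^x + C₂e^(-2x)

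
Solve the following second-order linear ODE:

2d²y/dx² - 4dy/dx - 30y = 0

Characteristic equation: 2r² - 4r - 30 = 0
Divide by 2: r² - 2r - 15 = 0
Roots: r = 5, -3 (distinct real)
General solution: y = C₁e^(5x) + C₂e^(-3x)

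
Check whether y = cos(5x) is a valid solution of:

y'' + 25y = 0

Verification:
y'' = -25cos(5x)
y'' + 25y = 0 ✓

Yes, it is a solution.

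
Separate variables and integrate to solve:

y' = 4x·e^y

Separating variables and integrating:
-e^(-y) = 2x² + C

General solution: y = -ln(C - 2x²)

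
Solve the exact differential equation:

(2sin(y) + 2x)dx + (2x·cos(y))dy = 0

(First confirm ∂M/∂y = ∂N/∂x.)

Verify exactness: ∂M/∂y = ∂N/∂x ✓
Find F(x,y) such that ∂F/∂x = M, ∂F/∂y = N
Solution: 2x·sin(y) + x² = C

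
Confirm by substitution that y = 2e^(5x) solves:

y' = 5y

Verification:
y = 2e^(5x)
y' = 10e^(5x)
5y = 10e^(5x)
y' = 5y ✓

Yes, it is a solution.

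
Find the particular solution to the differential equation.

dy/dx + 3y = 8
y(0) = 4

General solution: y = 8/3 + Ce^(-3x)
Applying y(0) = 4: C = 4 - 8/3 = 4/3
Particular solution: y = 8/3 + (4/3)e^(-3x)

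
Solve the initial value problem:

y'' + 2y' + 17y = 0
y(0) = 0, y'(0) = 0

General solution: y = e^(-x)(C₁cos(4x) + C₂sin(4x))
Complex roots r = -1 ± 4i
Applying ICs: C₁ = 0, C₂ = 0
Particular solution: y = 0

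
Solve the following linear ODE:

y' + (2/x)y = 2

Using integrating factor method:

General solution: y = (2/3)x + Cx^(-2)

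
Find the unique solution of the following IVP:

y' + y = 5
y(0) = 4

General solution: y = 5 + Ce^(-x)
Applying y(0) = 4: C = 4 - 5 = -1
Particular solution: y = 5 - e^(-x)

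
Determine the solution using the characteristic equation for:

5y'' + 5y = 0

Characteristic equation: 5r² + 5 = 0
Divide by 5: r² + 1 = 0
Roots: r = ±i (complex conjugates)
General solution: y = C₁cos(x) + C₂sin(x)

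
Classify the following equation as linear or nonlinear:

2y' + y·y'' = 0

Nonlinear (y·y'' term)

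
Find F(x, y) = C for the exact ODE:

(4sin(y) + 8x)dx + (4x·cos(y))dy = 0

Verify exactness: ∂M/∂y = ∂N/∂x ✓
Find F(x,y) such that ∂F/∂x = M, ∂F/∂y = N
Solution: 4x·sin(y) + 4x² = C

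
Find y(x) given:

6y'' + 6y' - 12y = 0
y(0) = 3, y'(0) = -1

General solution: y = C₁e^x + C₂e^(-2x)
Applying ICs: C₁ = 5/3, C₂ = 4/3
Particular solution: y = (5/3)e^x + (4/3)e^(-2x)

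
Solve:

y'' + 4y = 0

Characteristic equation: r² + 4 = 0
Roots: r = ±2i (complex conjugates)
General solution: y = C₁cos(2x) + C₂sin(2x)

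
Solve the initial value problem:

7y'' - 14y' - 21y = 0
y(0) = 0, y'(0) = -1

General solution: y = C₁e^(3x) + C₂e^(-x)
Applying ICs: C₁ = -1/4, C₂ = 1/4
Particular solution: y = -(1/4)e^(3x) + (1/4)e^(-x)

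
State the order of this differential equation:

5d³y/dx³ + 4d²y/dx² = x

The order is 3 (highest derivative is of order 3).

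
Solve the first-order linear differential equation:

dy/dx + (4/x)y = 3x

Using integrating factor method:

General solution: y = (1/2)x^2 + Cx^(-4)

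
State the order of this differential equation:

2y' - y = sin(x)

The order is 1 (highest derivative is of order 1).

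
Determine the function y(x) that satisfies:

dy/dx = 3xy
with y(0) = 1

General solution: y = Ce^(3x²/2)
Applying IC y(0) = 1:
Particular solution: y = e^(3x²/2)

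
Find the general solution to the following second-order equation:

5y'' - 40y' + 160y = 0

Characteristic equation: 5r² - 40r + 160 = 0
Divide by 5: r² - 8r + 32 = 0
Roots: r = 4 ± 4i (complex conjugates)
General solution: y = e^(4x)(C₁cos(4x) + C₂sin(4x))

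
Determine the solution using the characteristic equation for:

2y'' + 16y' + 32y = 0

Characteristic equation: 2r² + 16r + 32 = 0
Divide by 2: r² + 8r + 16 = 0
Factored: (r + 4)² = 0
Repeated root: r = -4
General solution: y = (C₁ + C₂x)e^(-4x)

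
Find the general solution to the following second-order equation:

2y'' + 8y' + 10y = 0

Characteristic equation: 2r² + 8r + 10 = 0
Divide by 2: r² + 4r + 5 = 0
Roots: r = -2 ± i (complex conjugates)
General solution: y = e^(-2x)(C₁cos(x) + C₂sin(x))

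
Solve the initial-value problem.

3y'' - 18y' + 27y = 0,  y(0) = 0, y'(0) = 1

General solution: y = (C₁ + C₂x)e^(3x)
Repeated root r = 3
Applying ICs: C₁ = 0, C₂ = 1
Particular solution: y = xe^(3x)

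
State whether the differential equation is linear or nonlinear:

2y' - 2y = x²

Linear (y and its derivatives appear to the first power only, no products of y terms)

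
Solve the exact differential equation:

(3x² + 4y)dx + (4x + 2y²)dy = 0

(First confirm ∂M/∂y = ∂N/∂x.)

Verify exactness: ∂M/∂y = ∂N/∂x ✓
Find F(x,y) such that ∂F/∂x = M, ∂F/∂y = N
Solution: x³ + 4xy + 2y³/3 = C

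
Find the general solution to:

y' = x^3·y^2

Separating variables and integrating:
-1/y = x^4/4 + C

General solution: y^-1 = (-1/4)x^4 + C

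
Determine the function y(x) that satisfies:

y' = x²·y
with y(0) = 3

General solution: y = Ce^(x³/3)
Applying IC y(0) = 3:
Particular solution: y = 3e^(x³/3)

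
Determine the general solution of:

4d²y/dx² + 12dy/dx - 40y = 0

Characteristic equation: 4r² + 12r - 40 = 0
Divide by 4: r² + 3r - 10 = 0
Roots: r = 2, -5 (distinct real)
General solution: y = C₁e^(2x) + C₂e^(-5x)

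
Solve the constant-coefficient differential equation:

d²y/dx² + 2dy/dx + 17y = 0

Characteristic equation: r² + 2r + 17 = 0
Roots: r = -1 ± 4i (complex conjugates)
General solution: y = e^(-x)(C₁cos(4x) + C₂sin(4x))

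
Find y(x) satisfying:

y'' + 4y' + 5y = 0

Characteristic equation: r² + 4r + 5 = 0
Roots: r = -2 ± i (complex conjugates)
General solution: y = e^(-2x)(C₁cos(x) + C₂sin(x))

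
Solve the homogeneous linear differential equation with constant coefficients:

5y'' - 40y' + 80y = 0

Characteristic equation: 5r² - 40r + 80 = 0
Divide by 5: r² - 8r + 16 = 0
Factored: (r - 4)² = 0
Repeated root: r = 4
General solution: y = (C₁ + C₂x)e^(4x)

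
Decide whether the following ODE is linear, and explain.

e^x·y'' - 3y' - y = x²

Linear (y and its derivatives appear to the first power only, no products of y terms)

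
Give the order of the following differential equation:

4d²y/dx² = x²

The order is 2 (highest derivative is of order 2).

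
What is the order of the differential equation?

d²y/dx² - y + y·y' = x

The order is 2 (highest derivative is of order 2).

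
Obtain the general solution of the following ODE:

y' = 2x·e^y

Separating variables and integrating:
-e^(-y) = x² + C

General solution: y = -ln(C - x²)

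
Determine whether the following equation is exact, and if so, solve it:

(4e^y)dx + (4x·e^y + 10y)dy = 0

Verify exactness: ∂M/∂y = ∂N/∂x ✓
Find F(x,y) such that ∂F/∂x = M, ∂F/∂y = N
Solution: 4x·e^y + 5y² = C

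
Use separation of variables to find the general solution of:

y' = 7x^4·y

Separating variables and integrating:
ln|y| = 7x^5/5 + C

General solution: y = Ce^(7x^5/5)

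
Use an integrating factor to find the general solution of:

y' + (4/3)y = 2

Using integrating factor method:

General solution: y = 3/2 + Ce^(-4x/3)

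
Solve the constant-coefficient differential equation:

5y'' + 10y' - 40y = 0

Characteristic equation: 5r² + 10r - 40 = 0
Divide by 5: r² + 2r - 8 = 0
Roots: r = 2, -4 (distinct real)
General solution: y = C₁e^(2x) + C₂e^(-4x)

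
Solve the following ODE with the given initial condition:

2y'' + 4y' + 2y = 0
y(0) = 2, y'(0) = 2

General solution: y = (C₁ + C₂x)e^(-x)
Repeated root r = -1
Applying ICs: C₁ = 2, C₂ = 4
Particular solution: y = (2 + 4x)e^(-x)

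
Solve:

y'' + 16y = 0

Characteristic equation: r² + 16 = 0
Roots: r = ±4i (complex conjugates)
General solution: y = C₁cos(4x) + C₂sin(4x)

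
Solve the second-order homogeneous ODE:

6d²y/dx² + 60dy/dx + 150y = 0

Characteristic equation: 6r² + 60r + 150 = 0
Divide by 6: r² + 10r + 25 = 0
Factored: (r + 5)² = 0
Repeated root: r = -5
General solution: y = (C₁ + C₂x)e^(-5x)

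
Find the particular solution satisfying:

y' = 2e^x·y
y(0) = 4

General solution: y = Ce^(2e^x)
Applying IC y(0) = 4:
Particular solution: y = 4e^(2(e^x - 1))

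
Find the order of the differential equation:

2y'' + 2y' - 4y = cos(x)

The order is 2 (highest derivative is of order 2).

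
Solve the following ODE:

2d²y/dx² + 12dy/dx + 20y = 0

Characteristic equation: 2r² + 12r + 20 = 0
Divide by 2: r² + 6r + 10 = 0
Roots: r = -3 ± i (complex conjugates)
General solution: y = e^(-3x)(C₁cos(x) + C₂sin(x))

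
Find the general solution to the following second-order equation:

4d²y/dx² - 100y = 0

Characteristic equation: 4r² - 100 = 0
Divide by 4: r² - 25 = 0
Roots: r = 5, -5 (distinct real)
General solution: y = C₁e^(5x) + C₂e^(-5x)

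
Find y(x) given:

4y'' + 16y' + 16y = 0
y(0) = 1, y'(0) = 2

General solution: y = (C₁ + C₂x)e^(-2x)
Repeated root r = -2
Applying ICs: C₁ = 1, C₂ = 4
Particular solution: y = (1 + 4x)e^(-2x)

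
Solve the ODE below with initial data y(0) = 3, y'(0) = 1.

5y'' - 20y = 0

General solution: y = C₁e^(2x) + C₂e^(-2x)
Applying ICs: C₁ = 7/4, C₂ = 5/4
Particular solution: y = (7/4)e^(2x) + (5/4)e^(-2x)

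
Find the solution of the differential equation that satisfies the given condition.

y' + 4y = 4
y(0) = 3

General solution: y = 1 + Ce^(-4x)
Applying y(0) = 3: C = 3 - 1 = 2
Particular solution: y = 1 + 2e^(-4x)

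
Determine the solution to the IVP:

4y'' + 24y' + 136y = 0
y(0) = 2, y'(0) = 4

General solution: y = e^(-3x)(C₁cos(5x) + C₂sin(5x))
Complex roots r = -3 ± 5i
Applying ICs: C₁ = 2, C₂ = 2
Particular solution: y = e^(-3x)(2cos(5x) + 2sin(5x))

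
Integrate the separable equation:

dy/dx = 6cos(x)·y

Separating variables and integrating:
ln|y| = 6sin(x) + C

General solution: y = Ce^(6sin(x))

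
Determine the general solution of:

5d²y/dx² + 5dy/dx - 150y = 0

Characteristic equation: 5r² + 5r - 150 = 0
Divide by 5: r² + r - 30 = 0
Roots: r = 5, -6 (distinct real)
General solution: y = C₁e^(5x) + C₂e^(-6x)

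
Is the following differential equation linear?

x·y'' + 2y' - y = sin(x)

Yes. Linear (y and its derivatives appear to the first power only, no products of y terms)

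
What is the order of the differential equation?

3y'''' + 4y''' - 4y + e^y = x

The order is 4 (highest derivative is of order 4).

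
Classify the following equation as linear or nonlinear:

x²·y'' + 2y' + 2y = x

Linear (y and its derivatives appear to the first power only, no products of y terms)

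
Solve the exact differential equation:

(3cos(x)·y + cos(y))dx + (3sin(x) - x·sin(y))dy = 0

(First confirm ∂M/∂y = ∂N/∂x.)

Verify exactness: ∂M/∂y = ∂N/∂x ✓
Find F(x,y) such that ∂F/∂x = M, ∂F/∂y = N
Solution: 3sin(x)·y + x·cos(y) = C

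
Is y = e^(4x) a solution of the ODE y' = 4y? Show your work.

Verification:
y = e^(4x)
y' = 4e^(4x)
4y = 4e^(4x)
y' = 4y ✓

Yes, it is a solution.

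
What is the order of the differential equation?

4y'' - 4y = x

The order is 2 (highest derivative is of order 2).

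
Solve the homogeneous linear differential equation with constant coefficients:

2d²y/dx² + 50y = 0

Characteristic equation: 2r² + 50 = 0
Divide by 2: r² + 25 = 0
Roots: r = ±5i (complex conjugates)
General solution: y = C₁cos(5x) + C₂sin(5x)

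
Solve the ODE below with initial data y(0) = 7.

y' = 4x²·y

General solution: y = Ce^(4x³/3)
Applying IC y(0) = 7:
Particular solution: y = 7e^(4x³/3)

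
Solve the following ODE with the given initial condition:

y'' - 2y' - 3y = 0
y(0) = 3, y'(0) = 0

General solution: y = C₁e^(3x) + C₂e^(-x)
Applying ICs: C₁ = 3/4, C₂ = 9/4
Particular solution: y = (3/4)e^(3x) + (9/4)e^(-x)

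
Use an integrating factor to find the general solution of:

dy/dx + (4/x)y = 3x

Using integrating factor method:

General solution: y = (1/2)x^2 + Cx^(-4)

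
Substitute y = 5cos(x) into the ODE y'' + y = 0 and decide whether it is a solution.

Verification:
y'' = -5cos(x)
y'' + y = 0 ✓

Yes, it is a solution.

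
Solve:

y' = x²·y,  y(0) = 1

General solution: y = Ce^(x³/3)
Applying IC y(0) = 1:
Particular solution: y = e^(x³/3)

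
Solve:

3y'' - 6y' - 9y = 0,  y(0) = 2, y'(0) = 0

General solution: y = C₁e^(3x) + C₂e^(-x)
Applying ICs: C₁ = 1/2, C₂ = 3/2
Particular solution: y = (1/2)e^(3x) + (3/2)e^(-x)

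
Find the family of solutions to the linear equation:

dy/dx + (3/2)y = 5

Using integrating factor method:

General solution: y = 10/3 + Ce^(-3x/2)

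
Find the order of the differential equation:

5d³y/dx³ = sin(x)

The order is 3 (highest derivative is of order 3).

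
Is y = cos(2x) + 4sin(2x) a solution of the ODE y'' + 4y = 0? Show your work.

Verification:
y'' = -4cos(2x) - 16sin(2x)
y'' + 4y = 0 ✓

Yes, it is a solution.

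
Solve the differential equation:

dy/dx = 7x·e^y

Separating variables and integrating:
-e^(-y) = 7x²/2 + C

General solution: y = -ln(C - 7x²/2)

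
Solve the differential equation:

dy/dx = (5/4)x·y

Separating variables and integrating:
ln|y| = 5x^2/8 + C

General solution: y = Ce^(5x^2/8)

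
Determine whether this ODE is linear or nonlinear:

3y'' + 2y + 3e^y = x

Nonlinear (e^y is nonlinear in y)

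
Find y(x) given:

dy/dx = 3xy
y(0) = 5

General solution: y = Ce^(3x²/2)
Applying IC y(0) = 5:
Particular solution: y = 5e^(3x²/2)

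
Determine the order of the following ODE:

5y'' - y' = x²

The order is 2 (highest derivative is of order 2).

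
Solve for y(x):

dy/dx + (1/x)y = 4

Using integrating factor method:

General solution: y = 2x + C/x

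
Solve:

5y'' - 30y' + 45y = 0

Characteristic equation: 5r² - 30r + 45 = 0
Divide by 5: r² - 6r + 9 = 0
Factored: (r - 3)² = 0
Repeated root: r = 3
General solution: y = (C₁ + C₂x)e^(3x)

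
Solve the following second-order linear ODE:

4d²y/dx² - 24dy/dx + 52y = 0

Characteristic equation: 4r² - 24r + 52 = 0
Divide by 4: r² - 6r + 13 = 0
Roots: r = 3 ± 2i (complex conjugates)
General solution: y = e^(3x)(C₁cos(2x) + C₂sin(2x))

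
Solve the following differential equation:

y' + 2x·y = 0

Using integrating factor method:

General solution: y = Ce^(-x^2)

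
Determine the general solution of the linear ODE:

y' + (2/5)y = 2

Using integrating factor method:

General solution: y = 5 + Ce^(-2x/5)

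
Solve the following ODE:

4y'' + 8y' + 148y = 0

Characteristic equation: 4r² + 8r + 148 = 0
Divide by 4: r² + 2r + 37 = 0
Roots: r = -1 ± 6i (complex conjugates)
General solution: y = e^(-x)(C₁cos(6x) + C₂sin(6x))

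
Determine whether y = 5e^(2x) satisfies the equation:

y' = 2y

Verification:
y = 5e^(2x)
y' = 10e^(2x)
2y = 10e^(2x)
y' = 2y ✓

Yes, it is a solution.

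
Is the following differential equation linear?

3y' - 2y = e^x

Yes. Linear (y and its derivatives appear to the first power only, no products of y terms)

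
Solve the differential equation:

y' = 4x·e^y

Separating variables and integrating:
-e^(-y) = 2x² + C

General solution: y = -ln(C - 2x²)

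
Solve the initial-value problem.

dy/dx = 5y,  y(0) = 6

General solution: y = Ce^(5x)
Applying IC y(0) = 6:
Particular solution: y = 6e^(5x)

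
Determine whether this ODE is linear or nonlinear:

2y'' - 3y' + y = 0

Linear (y and its derivatives appear to the first power only, no products of y terms)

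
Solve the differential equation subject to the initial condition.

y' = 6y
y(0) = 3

General solution: y = Ce^(6x)
Applying IC y(0) = 3:
Particular solution: y = 3e^(6x)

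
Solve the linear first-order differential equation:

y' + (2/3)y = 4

Using integrating factor method:

General solution: y = 6 + Ce^(-2x/3)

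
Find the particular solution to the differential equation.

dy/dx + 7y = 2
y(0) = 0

General solution: y = 2/7 + Ce^(-7x)
Applying y(0) = 0: C = 0 - 2/7 = -2/7
Particular solution: y = 2/7 - (2/7)e^(-7x)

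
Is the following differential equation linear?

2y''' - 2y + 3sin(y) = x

No. Nonlinear (sin(y) is nonlinear in y)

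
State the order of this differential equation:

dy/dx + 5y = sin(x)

The order is 1 (highest derivative is of order 1).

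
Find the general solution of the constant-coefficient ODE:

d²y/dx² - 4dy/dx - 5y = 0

Characteristic equation: r² - 4r - 5 = 0
Roots: r = 5, -1 (distinct real)
General solution: y = C₁e^(5x) + C₂e^(-x)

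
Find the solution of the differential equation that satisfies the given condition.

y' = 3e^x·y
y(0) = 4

General solution: y = Ce^(3e^x)
Applying IC y(0) = 4:
Particular solution: y = 4e^(3(e^x - 1))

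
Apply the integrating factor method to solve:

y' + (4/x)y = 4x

Using integrating factor method:

General solution: y = (2/3)x^2 + Cx^(-4)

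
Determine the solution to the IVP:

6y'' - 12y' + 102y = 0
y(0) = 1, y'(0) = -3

General solution: y = e^x(C₁cos(4x) + C₂sin(4x))
Complex roots r = 1 ± 4i
Applying ICs: C₁ = 1, C₂ = -1
Particular solution: y = e^x(cos(4x) - sin(4x))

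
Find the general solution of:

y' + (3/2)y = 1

Using integrating factor method:

General solution: y = 2/3 + Ce^(-3x/2)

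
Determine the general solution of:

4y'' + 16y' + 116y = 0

Characteristic equation: 4r² + 16r + 116 = 0
Divide by 4: r² + 4r + 29 = 0
Roots: r = -2 ± 5i (complex conjugates)
General solution: y = e^(-2x)(C₁cos(5x) + C₂sin(5x))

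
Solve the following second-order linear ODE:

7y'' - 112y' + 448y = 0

Characteristic equation: 7r² - 112r + 448 = 0
Divide by 7: r² - 16r + 64 = 0
Factored: (r - 8)² = 0
Repeated root: r = 8
General solution: y = (C₁ + C₂x)e^(8x)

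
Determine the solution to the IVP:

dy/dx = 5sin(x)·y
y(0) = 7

General solution: y = Ce^(-5cos(x))
Applying IC y(0) = 7:
Particular solution: y = 7e^(5(1-cos(x)))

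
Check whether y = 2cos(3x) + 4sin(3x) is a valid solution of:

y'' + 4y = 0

Verification:
y'' = -18cos(3x) - 36sin(3x)
y'' + 4y ≠ 0 (frequency mismatch: got 9 instead of 4)

No, it is not a solution.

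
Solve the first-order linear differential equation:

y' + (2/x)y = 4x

Using integrating factor method:

General solution: y = x^2 + Cx^(-2)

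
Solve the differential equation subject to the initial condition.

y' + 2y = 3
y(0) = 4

General solution: y = 3/2 + Ce^(-2x)
Applying y(0) = 4: C = 4 - 3/2 = 5/2
Particular solution: y = 3/2 + (5/2)e^(-2x)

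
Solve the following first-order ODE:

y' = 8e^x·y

Separating variables and integrating:
ln|y| = 8e^x + C

General solution: y = Ce^(8e^x)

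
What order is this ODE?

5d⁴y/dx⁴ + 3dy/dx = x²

The order is 4 (highest derivative is of order 4).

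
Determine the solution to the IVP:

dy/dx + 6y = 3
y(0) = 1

General solution: y = 1/2 + Ce^(-6x)
Applying y(0) = 1: C = 1 - 1/2 = 1/2
Particular solution: y = 1/2 + (1/2)e^(-6x)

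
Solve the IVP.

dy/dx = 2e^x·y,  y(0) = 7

General solution: y = Ce^(2e^x)
Applying IC y(0) = 7:
Particular solution: y = 7e^(2(e^x - 1))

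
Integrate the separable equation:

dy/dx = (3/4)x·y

Separating variables and integrating:
ln|y| = 3x^2/8 + C

General solution: y = Ce^(3x^2/8)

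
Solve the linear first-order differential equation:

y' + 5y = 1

Using integrating factor method:

General solution: y = 1/5 + Ce^(-5x)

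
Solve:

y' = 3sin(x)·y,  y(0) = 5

General solution: y = Ce^(-3cos(x))
Applying IC y(0) = 5:
Particular solution: y = 5e^(3(1-cos(x)))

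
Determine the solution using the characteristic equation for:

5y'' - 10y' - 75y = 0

Characteristic equation: 5r² - 10r - 75 = 0
Divide by 5: r² - 2r - 15 = 0
Roots: r = 5, -3 (distinct real)
General solution: y = C₁e^(5x) + C₂e^(-3x)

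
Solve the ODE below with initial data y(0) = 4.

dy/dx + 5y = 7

General solution: y = 7/5 + Ce^(-5x)
Applying y(0) = 4: C = 4 - 7/5 = 13/5
Particular solution: y = 7/5 + (13/5)e^(-5x)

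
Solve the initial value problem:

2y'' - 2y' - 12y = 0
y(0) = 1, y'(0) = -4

General solution: y = C₁e^(3x) + C₂e^(-2x)
Applying ICs: C₁ = -2/5, C₂ = 7/5
Particular solution: y = -(2/5)e^(3x) + (7/5)e^(-2x)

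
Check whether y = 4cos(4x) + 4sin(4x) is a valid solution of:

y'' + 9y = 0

Verification:
y'' = -64cos(4x) - 64sin(4x)
y'' + 9y ≠ 0 (frequency mismatch: got 16 instead of 9)

No, it is not a solution.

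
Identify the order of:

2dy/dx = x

The order is 1 (highest derivative is of order 1).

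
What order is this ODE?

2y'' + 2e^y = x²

The order is 2 (highest derivative is of order 2).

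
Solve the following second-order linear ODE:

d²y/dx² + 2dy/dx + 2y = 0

Characteristic equation: r² + 2r + 2 = 0
Roots: r = -1 ± i (complex conjugates)
General solution: y = e^(-x)(C₁cos(x) + C₂sin(x))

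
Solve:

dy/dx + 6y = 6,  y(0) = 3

General solution: y = 1 + Ce^(-6x)
Applying y(0) = 3: C = 3 - 1 = 2
Particular solution: y = 1 + 2e^(-6x)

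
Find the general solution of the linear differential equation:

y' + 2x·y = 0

Using integrating factor method:

General solution: y = Ce^(-x^2)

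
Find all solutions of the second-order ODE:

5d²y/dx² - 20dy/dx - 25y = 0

Characteristic equation: 5r² - 20r - 25 = 0
Divide by 5: r² - 4r - 5 = 0
Roots: r = 5, -1 (distinct real)
General solution: y = C₁e^(5x) + C₂e^(-x)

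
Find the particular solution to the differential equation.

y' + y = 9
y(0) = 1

General solution: y = 9 + Ce^(-x)
Applying y(0) = 1: C = 1 - 9 = -8
Particular solution: y = 9 - 8e^(-x)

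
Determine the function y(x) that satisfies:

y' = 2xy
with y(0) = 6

General solution: y = Ce^(x²)
Applying IC y(0) = 6:
Particular solution: y = 6e^(x²)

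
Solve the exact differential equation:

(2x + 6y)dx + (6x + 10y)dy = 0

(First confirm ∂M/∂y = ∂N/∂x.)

Verify exactness: ∂M/∂y = ∂N/∂x ✓
Find F(x,y) such that ∂F/∂x = M, ∂F/∂y = N
Solution: x² + 6xy + 5y² = C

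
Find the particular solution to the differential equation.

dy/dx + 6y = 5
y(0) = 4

General solution: y = 5/6 + Ce^(-6x)
Applying y(0) = 4: C = 4 - 5/6 = 19/6
Particular solution: y = 5/6 + (19/6)e^(-6x)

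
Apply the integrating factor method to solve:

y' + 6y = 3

Using integrating factor method:

General solution: y = 1/2 + Ce^(-6x)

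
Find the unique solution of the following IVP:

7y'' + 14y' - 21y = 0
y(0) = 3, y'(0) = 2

General solution: y = C₁e^x + C₂e^(-3x)
Applying ICs: C₁ = 11/4, C₂ = 1/4
Particular solution: y = (11/4)e^x + (1/4)e^(-3x)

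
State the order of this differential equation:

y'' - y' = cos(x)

The order is 2 (highest derivative is of order 2).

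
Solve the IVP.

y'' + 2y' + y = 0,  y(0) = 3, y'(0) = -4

General solution: y = (C₁ + C₂x)e^(-x)
Repeated root r = -1
Applying ICs: C₁ = 3, C₂ = -1
Particular solution: y = (3 - x)e^(-x)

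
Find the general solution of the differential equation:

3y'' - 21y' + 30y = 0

Characteristic equation: 3r² - 21r + 30 = 0
Divide by 3: r² - 7r + 10 = 0
Roots: r = 2, 5 (distinct real)
General solution: y = C₁e^(2x) + C₂e^(5x)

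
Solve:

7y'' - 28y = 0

Characteristic equation: 7r² - 28 = 0
Divide by 7: r² - 4 = 0
Roots: r = 2, -2 (distinct real)
General solution: y = C₁e^(2x) + C₂e^(-2x)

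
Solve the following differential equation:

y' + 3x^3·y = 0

Using integrating factor method:

General solution: y = Ce^(-3x^4/4)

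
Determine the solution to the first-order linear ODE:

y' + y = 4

Using integrating factor method:

General solution: y = 4 + Ce^(-x)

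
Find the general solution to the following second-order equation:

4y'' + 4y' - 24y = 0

Characteristic equation: 4r² + 4r - 24 = 0
Divide by 4: r² + r - 6 = 0
Roots: r = 2, -3 (distinct real)
General solution: y = C₁e^(2x) + C₂e^(-3x)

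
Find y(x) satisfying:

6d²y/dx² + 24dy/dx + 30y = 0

Characteristic equation: 6r² + 24r + 30 = 0
Divide by 6: r² + 4r + 5 = 0
Roots: r = -2 ± i (complex conjugates)
General solution: y = e^(-2x)(C₁cos(x) + C₂sin(x))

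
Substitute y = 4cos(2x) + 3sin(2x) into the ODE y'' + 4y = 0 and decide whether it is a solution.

Verification:
y'' = -16cos(2x) - 12sin(2x)
y'' + 4y = 0 ✓

Yes, it is a solution.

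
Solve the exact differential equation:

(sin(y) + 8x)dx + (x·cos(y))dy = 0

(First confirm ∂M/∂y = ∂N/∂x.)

Verify exactness: ∂M/∂y = ∂N/∂x ✓
Find F(x,y) such that ∂F/∂x = M, ∂F/∂y = N
Solution: x·sin(y) + 4x² = C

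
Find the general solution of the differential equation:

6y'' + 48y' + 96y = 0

Characteristic equation: 6r² + 48r + 96 = 0
Divide by 6: r² + 8r + 16 = 0
Factored: (r + 4)² = 0
Repeated root: r = -4
General solution: y = (C₁ + C₂x)e^(-4x)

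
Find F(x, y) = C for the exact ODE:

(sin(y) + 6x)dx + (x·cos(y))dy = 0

Verify exactness: ∂M/∂y = ∂N/∂x ✓
Find F(x,y) such that ∂F/∂x = M, ∂F/∂y = N
Solution: x·sin(y) + 3x² = C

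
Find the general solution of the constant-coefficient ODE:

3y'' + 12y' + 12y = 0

Characteristic equation: 3r² + 12r + 12 = 0
Divide by 3: r² + 4r + 4 = 0
Factored: (r + 2)² = 0
Repeated root: r = -2
General solution: y = (C₁ + C₂x)e^(-2x)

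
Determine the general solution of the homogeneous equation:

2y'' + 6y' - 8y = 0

Characteristic equation: 2r² + 6r - 8 = 0
Divide by 2: r² + 3r - 4 = 0
Roots: r = 1, -4 (distinct real)
General solution: y = C₁e^x + C₂e^(-4x)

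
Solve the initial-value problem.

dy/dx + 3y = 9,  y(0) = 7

General solution: y = 3 + Ce^(-3x)
Applying y(0) = 7: C = 7 - 3 = 4
Particular solution: y = 3 + 4e^(-3x)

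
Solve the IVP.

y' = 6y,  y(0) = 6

General solution: y = Ce^(6x)
Applying IC y(0) = 6:
Particular solution: y = 6e^(6x)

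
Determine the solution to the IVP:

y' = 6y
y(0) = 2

General solution: y = Ce^(6x)
Applying IC y(0) = 2:
Particular solution: y = 2e^(6x)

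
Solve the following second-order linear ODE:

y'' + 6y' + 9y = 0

Characteristic equation: r² + 6r + 9 = 0
Factored: (r + 3)² = 0
Repeated root: r = -3
General solution: y = (C₁ + C₂x)e^(-3x)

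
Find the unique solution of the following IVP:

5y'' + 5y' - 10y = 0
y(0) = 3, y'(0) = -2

General solution: y = C₁e^x + C₂e^(-2x)
Applying ICs: C₁ = 4/3, C₂ = 5/3
Particular solution: y = (4/3)e^x + (5/3)e^(-2x)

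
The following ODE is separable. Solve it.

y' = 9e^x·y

Separating variables and integrating:
ln|y| = 9e^x + C

General solution: y = Ce^(9e^x)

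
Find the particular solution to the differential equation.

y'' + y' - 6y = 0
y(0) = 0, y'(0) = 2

General solution: y = C₁e^(2x) + C₂e^(-3x)
Applying ICs: C₁ = 2/5, C₂ = -2/5
Particular solution: y = (2/5)e^(2x) - (2/5)e^(-3x)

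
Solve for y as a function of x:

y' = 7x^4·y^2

Separating variables and integrating:
-1/y = 7x^5/5 + C

General solution: y^-1 = (-7/5)x^5 + C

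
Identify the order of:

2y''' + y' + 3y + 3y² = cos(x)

The order is 3 (highest derivative is of order 3).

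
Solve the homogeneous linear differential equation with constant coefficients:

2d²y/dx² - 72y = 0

Characteristic equation: 2r² - 72 = 0
Divide by 2: r² - 36 = 0
Roots: r = 6, -6 (distinct real)
General solution: y = C₁e^(6x) + C₂e^(-6x)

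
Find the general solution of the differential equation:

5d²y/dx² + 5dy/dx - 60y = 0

Characteristic equation: 5r² + 5r - 60 = 0
Divide by 5: r² + r - 12 = 0
Roots: r = 3, -4 (distinct real)
General solution: y = C₁e^(3x) + C₂e^(-4x)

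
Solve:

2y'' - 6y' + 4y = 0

Characteristic equation: 2r² - 6r + 4 = 0
Divide by 2: r² - 3r + 2 = 0
Roots: r = 1, 2 (distinct real)
General solution: y = C₁e^x + C₂e^(2x)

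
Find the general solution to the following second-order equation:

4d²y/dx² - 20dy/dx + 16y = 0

Characteristic equation: 4r² - 20r + 16 = 0
Divide by 4: r² - 5r + 4 = 0
Roots: r = 4, 1 (distinct real)
General solution: y = C₁e^(4x) + C₂e^x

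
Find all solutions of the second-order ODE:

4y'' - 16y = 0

Characteristic equation: 4r² - 16 = 0
Divide by 4: r² - 4 = 0
Roots: r = 2, -2 (distinct real)
General solution: y = C₁e^(2x) + C₂e^(-2x)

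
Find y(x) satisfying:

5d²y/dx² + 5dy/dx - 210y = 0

Characteristic equation: 5r² + 5r - 210 = 0
Divide by 5: r² + r - 42 = 0
Roots: r = 6, -7 (distinct real)
General solution: y = C₁e^(6x) + C₂e^(-7x)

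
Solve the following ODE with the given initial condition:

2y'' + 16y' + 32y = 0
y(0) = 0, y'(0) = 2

General solution: y = (C₁ + C₂x)e^(-4x)
Repeated root r = -4
Applying ICs: C₁ = 0, C₂ = 2
Particular solution: y = 2xe^(-4x)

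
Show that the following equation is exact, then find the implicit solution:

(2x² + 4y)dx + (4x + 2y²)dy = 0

Verify exactness: ∂M/∂y = ∂N/∂x ✓
Find F(x,y) such that ∂F/∂x = M, ∂F/∂y = N
Solution: 2x³/3 + 4xy + 2y³/3 = C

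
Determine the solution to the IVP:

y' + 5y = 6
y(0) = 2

General solution: y = 6/5 + Ce^(-5x)
Applying y(0) = 2: C = 2 - 6/5 = 4/5
Particular solution: y = 6/5 + (4/5)e^(-5x)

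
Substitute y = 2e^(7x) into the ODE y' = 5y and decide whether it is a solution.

Verification:
y = 2e^(7x)
y' = 14e^(7x)
But 5y = 10e^(7x)
y' ≠ 5y — the derivative does not match

No, it is not a solution.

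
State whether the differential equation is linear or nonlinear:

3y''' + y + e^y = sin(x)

Nonlinear (e^y is nonlinear in y)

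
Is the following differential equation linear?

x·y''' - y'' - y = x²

Yes. Linear (y and its derivatives appear to the first power only, no products of y terms)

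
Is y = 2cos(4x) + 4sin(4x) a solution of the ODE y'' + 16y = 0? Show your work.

Verification:
y'' = -32cos(4x) - 64sin(4x)
y'' + 16y = 0 ✓

Yes, it is a solution.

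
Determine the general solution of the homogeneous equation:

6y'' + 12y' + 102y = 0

Characteristic equation: 6r² + 12r + 102 = 0
Divide by 6: r² + 2r + 17 = 0
Roots: r = -1 ± 4i (complex conjugates)
General solution: y = e^(-x)(C₁cos(4x) + C₂sin(4x))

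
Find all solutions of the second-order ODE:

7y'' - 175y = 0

Characteristic equation: 7r² - 175 = 0
Divide by 7: r² - 25 = 0
Roots: r = 5, -5 (distinct real)
General solution: y = C₁e^(5x) + C₂e^(-5x)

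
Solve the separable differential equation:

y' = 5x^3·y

Separating variables and integrating:
ln|y| = 5x^4/4 + C

General solution: y = Ce^(5x^4/4)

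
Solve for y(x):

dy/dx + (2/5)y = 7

Using integrating factor method:

General solution: y = 35/2 + Ce^(-2x/5)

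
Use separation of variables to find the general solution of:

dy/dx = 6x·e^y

Separating variables and integrating:
-e^(-y) = 3x² + C

General solution: y = -ln(C - 3x²)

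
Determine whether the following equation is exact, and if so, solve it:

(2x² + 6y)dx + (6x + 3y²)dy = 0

Verify exactness: ∂M/∂y = ∂N/∂x ✓
Find F(x,y) such that ∂F/∂x = M, ∂F/∂y = N
Solution: 2x³/3 + 6xy + y³ = C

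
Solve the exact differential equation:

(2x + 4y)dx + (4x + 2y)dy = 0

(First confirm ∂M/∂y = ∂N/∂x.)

Verify exactness: ∂M/∂y = ∂N/∂x ✓
Find F(x,y) such that ∂F/∂x = M, ∂F/∂y = N
Solution: x² + 4xy + y² = C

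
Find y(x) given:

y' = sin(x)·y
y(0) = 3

General solution: y = Ce^(-cos(x))
Applying IC y(0) = 3:
Particular solution: y = 3e^(1-cos(x))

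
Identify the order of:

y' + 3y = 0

The order is 1 (highest derivative is of order 1).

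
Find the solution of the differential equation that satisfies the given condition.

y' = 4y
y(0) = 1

General solution: y = Ce^(4x)
Applying IC y(0) = 1:
Particular solution: y = e^(4x)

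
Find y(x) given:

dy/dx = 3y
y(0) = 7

General solution: y = Ce^(3x)
Applying IC y(0) = 7:
Particular solution: y = 7e^(3x)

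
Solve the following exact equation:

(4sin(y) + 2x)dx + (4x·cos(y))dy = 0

Verify exactness: ∂M/∂y = ∂N/∂x ✓
Find F(x,y) such that ∂F/∂x = M, ∂F/∂y = N
Solution: 4x·sin(y) + x² = C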